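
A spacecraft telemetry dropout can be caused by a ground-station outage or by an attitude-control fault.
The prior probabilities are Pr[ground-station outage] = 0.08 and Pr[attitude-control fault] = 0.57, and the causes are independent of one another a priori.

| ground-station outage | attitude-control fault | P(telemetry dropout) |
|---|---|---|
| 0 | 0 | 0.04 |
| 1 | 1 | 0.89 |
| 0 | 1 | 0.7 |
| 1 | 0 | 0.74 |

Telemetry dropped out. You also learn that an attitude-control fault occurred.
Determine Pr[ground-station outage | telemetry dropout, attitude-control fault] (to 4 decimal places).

Enumerate both values of ground-station outage and weight by the priors:
  P(telemetry dropout | attitude-control fault) = 0.7·0.92 + 0.89·0.08
        = 0.644000 + 0.071200 = 0.715200
The terms with ground-station outage present sum to 0.071200, so
  P(ground-station outage | telemetry dropout, attitude-control fault) = 0.071200 / 0.715200 ≈ 0.0996

Pr[ground-station outage | telemetry dropout, attitude-control fault] ≈ 0.0996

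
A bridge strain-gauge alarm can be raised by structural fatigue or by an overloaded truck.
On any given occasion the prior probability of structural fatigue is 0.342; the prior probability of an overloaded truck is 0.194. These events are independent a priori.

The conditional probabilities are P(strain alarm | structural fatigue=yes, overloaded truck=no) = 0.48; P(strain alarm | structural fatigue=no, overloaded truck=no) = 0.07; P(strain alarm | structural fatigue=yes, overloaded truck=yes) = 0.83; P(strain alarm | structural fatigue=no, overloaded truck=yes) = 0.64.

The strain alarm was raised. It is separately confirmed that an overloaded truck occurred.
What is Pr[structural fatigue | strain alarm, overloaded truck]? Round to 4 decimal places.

P(strain alarm | overloaded truck) = 0.64*0.658 + 0.83*0.342 = 0.421120 + 0.283860 = 0.704980
Of this, 0.283860 comes from 0.83*0.342 (the structural fatigue=true cases).
So P(structural fatigue | strain alarm, overloaded truck) = 0.283860/0.704980 ≈ 0.4026.

Pr[structural fatigue | strain alarm, overloaded truck] ≈ 0.4026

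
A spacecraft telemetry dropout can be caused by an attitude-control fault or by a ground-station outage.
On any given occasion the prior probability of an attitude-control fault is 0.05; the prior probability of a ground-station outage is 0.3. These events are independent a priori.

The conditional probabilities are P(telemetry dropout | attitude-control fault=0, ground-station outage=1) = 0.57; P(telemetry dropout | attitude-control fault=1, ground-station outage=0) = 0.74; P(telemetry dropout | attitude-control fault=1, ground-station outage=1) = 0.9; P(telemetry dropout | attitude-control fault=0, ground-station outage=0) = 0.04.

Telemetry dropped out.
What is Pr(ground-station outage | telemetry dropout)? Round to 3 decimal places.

Pr(ground-station outage | telemetry dropout) ≈ 0.770

P(telemetry dropout) = 0.04*0.95*0.7 + 0.57*0.95*0.3 + 0.74*0.05*0.7 + 0.9*0.05*0.3 = 0.026600 + 0.162450 + 0.025900 + 0.013500 = 0.228450
Restricting to configurations with ground-station outage present: 0.162450 + 0.013500 = 0.175950.
Hence the posterior is 0.175950/0.228450 ≈ 0.770.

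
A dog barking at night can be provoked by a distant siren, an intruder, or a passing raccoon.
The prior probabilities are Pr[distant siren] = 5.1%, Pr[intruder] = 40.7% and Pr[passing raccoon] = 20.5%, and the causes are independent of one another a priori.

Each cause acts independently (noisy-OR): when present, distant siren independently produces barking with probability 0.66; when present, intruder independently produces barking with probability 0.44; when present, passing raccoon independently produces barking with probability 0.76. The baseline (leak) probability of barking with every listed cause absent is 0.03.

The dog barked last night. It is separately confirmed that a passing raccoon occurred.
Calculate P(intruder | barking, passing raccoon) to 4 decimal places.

Under noisy-OR, P(barking | causes) = 1 − (1−0.03)·∏(1−qᵢ) over the active causes.
Sum P(barking|·) weighted by the priors over the 4 (distant siren, intruder) configurations:
  P(barking | passing raccoon) = 0.7672×0.949×0.593 + 0.869632×0.949×0.407 + 0.920848×0.051×0.593 + 0.955675×0.051×0.407
        = 0.431747 + 0.335889 + 0.027849 + 0.019837 = 0.815322
Keeping only the intruder-present terms gives 0.355726, so
  P(intruder | barking, passing raccoon) = 0.355726 / 0.815322 ≈ 0.4363

P(intruder | barking, passing raccoon) ≈ 0.4363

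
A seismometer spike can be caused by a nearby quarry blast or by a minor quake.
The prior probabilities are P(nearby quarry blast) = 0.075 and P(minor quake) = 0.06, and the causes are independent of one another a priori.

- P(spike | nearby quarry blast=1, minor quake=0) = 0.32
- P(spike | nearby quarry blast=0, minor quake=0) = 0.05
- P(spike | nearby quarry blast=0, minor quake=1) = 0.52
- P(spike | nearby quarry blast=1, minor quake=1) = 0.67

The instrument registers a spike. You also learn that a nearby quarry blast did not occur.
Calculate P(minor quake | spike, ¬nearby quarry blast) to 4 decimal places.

P(minor quake | spike, ¬nearby quarry blast) ≈ 0.3990

Weight on minor quake=true, given the evidence: 0.52·0.06 = 0.031200
Denominator P(spike | ¬nearby quarry blast): 0.05·0.94 + 0.52·0.06 = 0.078200
P(minor quake | spike, ¬nearby quarry blast) = 0.031200/0.078200 ≈ 0.3990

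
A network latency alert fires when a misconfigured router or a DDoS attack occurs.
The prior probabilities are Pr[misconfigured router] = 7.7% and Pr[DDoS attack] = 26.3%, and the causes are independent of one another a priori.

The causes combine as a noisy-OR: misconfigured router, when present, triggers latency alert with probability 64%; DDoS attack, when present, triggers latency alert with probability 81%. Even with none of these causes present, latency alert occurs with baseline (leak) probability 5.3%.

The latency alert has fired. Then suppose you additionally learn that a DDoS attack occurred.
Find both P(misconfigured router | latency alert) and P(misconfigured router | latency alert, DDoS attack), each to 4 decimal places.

P(misconfigured router | latency alert) ≈ 0.1933; P(misconfigured router | latency alert, DDoS attack) ≈ 0.0869

Under noisy-OR, P(latency alert | causes) = 1 − (1−0.053)·∏(1−qᵢ) over the active causes.
Enumerate the 4 (misconfigured router, DDoS attack) configurations and weight by the priors:
  P(latency alert) = 0.053·0.923·0.737 + 0.82007·0.923·0.263 + 0.65908·0.077·0.737 + 0.935225·0.077·0.263
        = 0.036053 + 0.199071 + 0.037402 + 0.018939 = 0.291465
The terms with misconfigured router present sum to 0.056341, so
  P(misconfigured router | latency alert) = 0.056341 / 0.291465 ≈ 0.1933

With the extra evidence:
P(latency alert | DDoS attack) = 0.82007×0.923 + 0.935225×0.077 = 0.756925 + 0.072012 = 0.828937
Of this, 0.072012 comes from 0.935225×0.077 (the misconfigured router=true cases).
Hence the posterior is 0.072012/0.828937 ≈ 0.0869.
The drop from 0.1933 to 0.0869 is the explaining-away (discounting) effect.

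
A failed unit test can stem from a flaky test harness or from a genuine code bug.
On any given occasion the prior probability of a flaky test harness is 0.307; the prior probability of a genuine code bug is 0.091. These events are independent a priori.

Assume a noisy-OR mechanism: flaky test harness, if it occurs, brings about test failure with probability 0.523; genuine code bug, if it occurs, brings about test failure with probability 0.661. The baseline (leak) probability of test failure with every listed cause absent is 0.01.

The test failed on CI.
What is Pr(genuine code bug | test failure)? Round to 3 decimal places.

Under noisy-OR, P(test failure | causes) = 1 − (1−0.01)·∏(1−qᵢ) over the active causes.
For the numerator, keep only genuine code bug=true terms: 0.041898 + 0.023465 = 0.065363
Denominator P(test failure): 0.01×0.693×0.909 + 0.66439×0.693×0.091 + 0.52777×0.307×0.909 + 0.839914×0.307×0.091 = 0.218943
Posterior = 0.065363 / 0.218943 ≈ 0.299

Pr(genuine code bug | test failure) ≈ 0.299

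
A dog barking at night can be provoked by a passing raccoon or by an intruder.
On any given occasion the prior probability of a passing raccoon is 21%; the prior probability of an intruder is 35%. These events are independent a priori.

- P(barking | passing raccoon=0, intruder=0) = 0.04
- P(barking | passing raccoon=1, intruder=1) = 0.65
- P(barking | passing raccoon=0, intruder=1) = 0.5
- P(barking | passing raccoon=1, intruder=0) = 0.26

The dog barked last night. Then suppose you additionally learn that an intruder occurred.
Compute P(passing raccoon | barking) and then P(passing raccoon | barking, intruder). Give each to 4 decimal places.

P(passing raccoon | barking) ≈ 0.3440; P(passing raccoon | barking, intruder) ≈ 0.2568

Enumerate the 4 (passing raccoon, intruder) configurations and weight by the priors:
  P(barking) = 0.04·0.79·0.65 + 0.5·0.79·0.35 + 0.26·0.21·0.65 + 0.65·0.21·0.35
        = 0.020540 + 0.138250 + 0.035490 + 0.047775 = 0.242055
Keeping only the passing raccoon-present terms gives 0.083265, so
  P(passing raccoon | barking) = 0.083265 / 0.242055 ≈ 0.3440

Now condition on the additional information:
P(barking | intruder) = 0.5·0.79 + 0.65·0.21 = 0.395000 + 0.136500 = 0.531500
Of this, 0.136500 comes from 0.65·0.21 (the passing raccoon=true cases).
P(passing raccoon | barking, intruder) = 0.136500 / 0.531500 ≈ 0.2568
Conditioning on intruder lowers the posterior on passing raccoon: the classic explaining-away effect in a common-effect structure.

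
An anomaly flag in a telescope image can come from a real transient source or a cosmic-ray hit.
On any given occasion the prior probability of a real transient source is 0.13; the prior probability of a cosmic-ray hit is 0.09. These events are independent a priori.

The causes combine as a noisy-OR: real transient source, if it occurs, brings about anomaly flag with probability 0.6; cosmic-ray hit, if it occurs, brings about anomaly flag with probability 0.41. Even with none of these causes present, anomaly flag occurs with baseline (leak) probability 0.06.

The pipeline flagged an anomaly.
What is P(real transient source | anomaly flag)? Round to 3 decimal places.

P(real transient source | anomaly flag) ≈ 0.502

Under noisy-OR, P(anomaly flag | causes) = 1 − (1−0.06)·∏(1−qᵢ) over the active causes.
Enumerate the 4 (real transient source, cosmic-ray hit) configurations and weight by the priors:
  P(anomaly flag) = 0.06·0.87·0.91 + 0.4454·0.87·0.09 + 0.624·0.13·0.91 + 0.77816·0.13·0.09
        = 0.047502 + 0.034875 + 0.073819 + 0.009104 = 0.165300
Configurations with real transient source contribute 0.082923, so
  P(real transient source | anomaly flag) = 0.082923 / 0.165300 ≈ 0.502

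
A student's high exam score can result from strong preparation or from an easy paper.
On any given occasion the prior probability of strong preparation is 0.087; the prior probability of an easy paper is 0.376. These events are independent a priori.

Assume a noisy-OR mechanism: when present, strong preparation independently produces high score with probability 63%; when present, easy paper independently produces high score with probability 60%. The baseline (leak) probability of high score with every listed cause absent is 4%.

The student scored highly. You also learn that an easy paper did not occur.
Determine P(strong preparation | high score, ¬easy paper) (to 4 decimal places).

P(strong preparation | high score, ¬easy paper) ≈ 0.6057

Under noisy-OR, P(high score | causes) = 1 − (1−0.04)·∏(1−qᵢ) over the active causes.
P(high score | ¬easy paper) = 0.04*0.913 + 0.6448*0.087 = 0.036520 + 0.056098 = 0.092618
Of this, 0.056098 comes from 0.6448*0.087 (the strong preparation=true cases).
P(strong preparation | high score, ¬easy paper) = 0.056098 / 0.092618 ≈ 0.6057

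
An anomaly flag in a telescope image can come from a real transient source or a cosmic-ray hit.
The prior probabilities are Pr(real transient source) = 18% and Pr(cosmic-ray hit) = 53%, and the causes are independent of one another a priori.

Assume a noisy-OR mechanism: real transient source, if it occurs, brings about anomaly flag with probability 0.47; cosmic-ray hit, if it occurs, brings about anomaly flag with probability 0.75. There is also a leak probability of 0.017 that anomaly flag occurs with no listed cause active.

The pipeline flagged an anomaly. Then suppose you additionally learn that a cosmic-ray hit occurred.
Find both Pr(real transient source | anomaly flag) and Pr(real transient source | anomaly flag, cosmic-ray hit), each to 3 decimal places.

Pr(real transient source | anomaly flag) ≈ 0.270; Pr(real transient source | anomaly flag, cosmic-ray hit) ≈ 0.202

Under noisy-OR, P(anomaly flag | causes) = 1 − (1−0.017)·∏(1−qᵢ) over the active causes.
P(anomaly flag) = 0.017·0.82·0.47 + 0.75425·0.82·0.53 + 0.47901·0.18·0.47 + 0.869752·0.18·0.53 = 0.006552 + 0.327797 + 0.040524 + 0.082974 = 0.457847
Restricting to configurations with real transient source present: 0.040524 + 0.082974 = 0.123498.
So P(real transient source | anomaly flag) = 0.123498/0.457847 ≈ 0.270.

Now condition on the additional information:
P(anomaly flag | cosmic-ray hit) = 0.75425·0.82 + 0.869752·0.18 = 0.618485 + 0.156555 = 0.775040
Of this, 0.156555 comes from 0.869752·0.18 (the real transient source=true cases).
So P(real transient source | anomaly flag, cosmic-ray hit) = 0.156555/0.775040 ≈ 0.202.
— cosmic-ray hit explains away the evidence for real transient source.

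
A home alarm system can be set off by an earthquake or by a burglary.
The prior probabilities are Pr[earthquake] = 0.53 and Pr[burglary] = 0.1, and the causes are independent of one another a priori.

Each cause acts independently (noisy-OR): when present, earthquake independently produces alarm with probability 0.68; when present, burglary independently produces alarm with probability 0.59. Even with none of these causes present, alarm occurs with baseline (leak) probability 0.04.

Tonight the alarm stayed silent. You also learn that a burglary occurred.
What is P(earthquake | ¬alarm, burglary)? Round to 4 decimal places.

P(earthquake | ¬alarm, burglary) ≈ 0.2652

Under noisy-OR, P(alarm | causes) = 1 − (1−0.04)·∏(1−qᵢ) over the active causes.
P(¬alarm | burglary) = 0.3936×0.47 + 0.125952×0.53 = 0.184992 + 0.066755 = 0.251747
Restricting to configurations with earthquake present: 0.125952×0.53 = 0.066755.
P(earthquake | ¬alarm, burglary) = 0.066755 / 0.251747 ≈ 0.2652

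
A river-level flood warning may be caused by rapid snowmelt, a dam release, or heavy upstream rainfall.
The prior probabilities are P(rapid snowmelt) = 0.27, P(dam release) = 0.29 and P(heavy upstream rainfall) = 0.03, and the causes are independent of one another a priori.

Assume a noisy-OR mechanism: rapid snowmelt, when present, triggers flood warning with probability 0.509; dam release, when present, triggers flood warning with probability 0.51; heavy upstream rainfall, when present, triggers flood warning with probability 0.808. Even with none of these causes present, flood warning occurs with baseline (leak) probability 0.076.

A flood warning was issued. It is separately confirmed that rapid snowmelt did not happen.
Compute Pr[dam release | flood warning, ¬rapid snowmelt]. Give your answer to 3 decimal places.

Under noisy-OR, P(flood warning | causes) = 1 − (1−0.076)·∏(1−qᵢ) over the active causes.
Numerator (weight on configurations with dam release): 0.153939 + 0.007944 = 0.161883
The normalizing constant is 0.076×0.71×0.97 + 0.822592×0.71×0.03 + 0.54724×0.29×0.97 + 0.91307×0.29×0.03 = 0.231745
P(dam release | flood warning, ¬rapid snowmelt) = 0.161883/0.231745 ≈ 0.699

Pr[dam release | flood warning, ¬rapid snowmelt] ≈ 0.699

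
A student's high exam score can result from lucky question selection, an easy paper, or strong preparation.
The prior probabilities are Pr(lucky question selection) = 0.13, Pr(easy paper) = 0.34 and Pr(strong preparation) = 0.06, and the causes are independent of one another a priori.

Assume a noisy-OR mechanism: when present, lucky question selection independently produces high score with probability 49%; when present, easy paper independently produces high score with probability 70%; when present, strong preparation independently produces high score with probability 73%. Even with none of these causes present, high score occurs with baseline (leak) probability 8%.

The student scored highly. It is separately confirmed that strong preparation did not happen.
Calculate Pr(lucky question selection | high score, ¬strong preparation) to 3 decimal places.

Under noisy-OR, P(high score | causes) = 1 − (1−0.08)·∏(1−qᵢ) over the active causes.
Enumerate the 4 (lucky question selection, easy paper) configurations and weight by the priors:
  P(high score | ¬strong preparation) = 0.08·0.87·0.66 + 0.724·0.87·0.34 + 0.5308·0.13·0.66 + 0.85924·0.13·0.34
        = 0.045936 + 0.214159 + 0.045543 + 0.037978 = 0.343616
Configurations with lucky question selection contribute 0.083521, so
  P(lucky question selection | high score, ¬strong preparation) = 0.083521 / 0.343616 ≈ 0.243

Pr(lucky question selection | high score, ¬strong preparation) ≈ 0.243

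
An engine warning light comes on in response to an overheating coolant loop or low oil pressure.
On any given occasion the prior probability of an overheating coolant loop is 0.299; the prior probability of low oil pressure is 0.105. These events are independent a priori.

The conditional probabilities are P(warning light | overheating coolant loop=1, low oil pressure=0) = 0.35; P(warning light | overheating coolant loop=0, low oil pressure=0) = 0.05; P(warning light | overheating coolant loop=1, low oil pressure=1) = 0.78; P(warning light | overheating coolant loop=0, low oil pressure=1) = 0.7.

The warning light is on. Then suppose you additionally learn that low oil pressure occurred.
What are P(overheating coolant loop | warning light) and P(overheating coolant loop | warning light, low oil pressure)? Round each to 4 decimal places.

P(overheating coolant loop | warning light) ≈ 0.5877; P(overheating coolant loop | warning light, low oil pressure) ≈ 0.3222

By total probability over the 4 (overheating coolant loop, low oil pressure) configurations:
  P(warning light) = 0.05·0.701·0.895 + 0.7·0.701·0.105 + 0.35·0.299·0.895 + 0.78·0.299·0.105
        = 0.031370 + 0.051523 + 0.093662 + 0.024488 = 0.201043
The terms with overheating coolant loop present sum to 0.118150, so
  P(overheating coolant loop | warning light) = 0.118150 / 0.201043 ≈ 0.5877

Now condition on the additional information:
Weight on overheating coolant loop=true, given the evidence: 0.78×0.299 = 0.233220
Normalizer over all consistent configurations: 0.7×0.701 + 0.78×0.299 = 0.723920
P(overheating coolant loop | warning light, low oil pressure) = 0.233220/0.723920 ≈ 0.3222
— low oil pressure explains away the evidence for overheating coolant loop.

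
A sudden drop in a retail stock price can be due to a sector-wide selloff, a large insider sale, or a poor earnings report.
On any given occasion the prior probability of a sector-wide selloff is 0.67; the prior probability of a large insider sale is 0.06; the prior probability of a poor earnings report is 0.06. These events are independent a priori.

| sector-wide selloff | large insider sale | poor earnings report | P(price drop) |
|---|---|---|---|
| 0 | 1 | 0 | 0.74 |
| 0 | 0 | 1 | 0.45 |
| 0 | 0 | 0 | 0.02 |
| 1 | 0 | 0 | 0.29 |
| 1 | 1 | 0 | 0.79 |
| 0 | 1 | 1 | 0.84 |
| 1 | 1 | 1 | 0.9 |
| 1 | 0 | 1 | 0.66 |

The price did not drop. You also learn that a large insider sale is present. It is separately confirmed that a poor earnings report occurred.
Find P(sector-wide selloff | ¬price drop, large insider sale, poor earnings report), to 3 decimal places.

P(sector-wide selloff | ¬price drop, large insider sale, poor earnings report) ≈ 0.559

P(¬price drop | large insider sale, poor earnings report) = 0.16*0.33 + 0.1*0.67 = 0.052800 + 0.067000 = 0.119800
Of this, 0.067000 comes from 0.1*0.67 (the sector-wide selloff=true cases).
Hence the posterior is 0.067000/0.119800 ≈ 0.559.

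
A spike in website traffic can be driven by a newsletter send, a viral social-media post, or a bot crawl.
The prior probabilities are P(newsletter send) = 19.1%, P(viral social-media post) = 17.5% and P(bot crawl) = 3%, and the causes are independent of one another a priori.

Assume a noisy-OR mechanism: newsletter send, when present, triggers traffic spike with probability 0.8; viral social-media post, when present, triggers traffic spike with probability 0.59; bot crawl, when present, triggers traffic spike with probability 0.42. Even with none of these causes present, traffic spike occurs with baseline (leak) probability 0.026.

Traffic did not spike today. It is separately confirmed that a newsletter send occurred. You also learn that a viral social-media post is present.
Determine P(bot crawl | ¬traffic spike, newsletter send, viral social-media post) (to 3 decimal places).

Under noisy-OR, P(traffic spike | causes) = 1 − (1−0.026)·∏(1−qᵢ) over the active causes.
Weight on bot crawl=true, given the evidence: 0.046323×0.03 = 0.001390
Normalizer over all consistent configurations: 0.079868×0.97 + 0.046323×0.03 = 0.078862
P(bot crawl | ¬traffic spike, newsletter send, viral social-media post) = 0.001390/0.078862 ≈ 0.018

P(bot crawl | ¬traffic spike, newsletter send, viral social-media post) ≈ 0.018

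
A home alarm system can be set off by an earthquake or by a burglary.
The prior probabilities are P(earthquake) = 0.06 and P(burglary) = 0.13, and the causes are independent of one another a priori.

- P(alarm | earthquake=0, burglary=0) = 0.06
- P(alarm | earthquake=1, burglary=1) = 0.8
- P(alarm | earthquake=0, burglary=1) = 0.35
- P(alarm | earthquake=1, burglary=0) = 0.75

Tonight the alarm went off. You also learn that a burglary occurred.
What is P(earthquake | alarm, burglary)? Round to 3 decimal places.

P(earthquake | alarm, burglary) ≈ 0.127

P(alarm | burglary) = 0.35*0.94 + 0.8*0.06 = 0.329000 + 0.048000 = 0.377000
The earthquake-present share is 0.8*0.06 = 0.048000.
P(earthquake | alarm, burglary) = 0.048000 / 0.377000 ≈ 0.127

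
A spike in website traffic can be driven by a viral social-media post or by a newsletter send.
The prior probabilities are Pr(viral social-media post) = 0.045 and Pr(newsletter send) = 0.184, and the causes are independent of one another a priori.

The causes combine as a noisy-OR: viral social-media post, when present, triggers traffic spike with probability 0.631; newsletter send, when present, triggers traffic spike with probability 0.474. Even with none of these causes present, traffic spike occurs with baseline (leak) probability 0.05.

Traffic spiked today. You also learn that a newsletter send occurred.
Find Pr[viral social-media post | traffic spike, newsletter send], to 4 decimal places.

Under noisy-OR, P(traffic spike | causes) = 1 − (1−0.05)·∏(1−qᵢ) over the active causes.
P(traffic spike | newsletter send) = 0.5003·0.955 + 0.815611·0.045 = 0.477786 + 0.036702 = 0.514488
The viral social-media post-present share is 0.815611·0.045 = 0.036702.
So P(viral social-media post | traffic spike, newsletter send) = 0.036702/0.514488 ≈ 0.0713.

Pr[viral social-media post | traffic spike, newsletter send] ≈ 0.0713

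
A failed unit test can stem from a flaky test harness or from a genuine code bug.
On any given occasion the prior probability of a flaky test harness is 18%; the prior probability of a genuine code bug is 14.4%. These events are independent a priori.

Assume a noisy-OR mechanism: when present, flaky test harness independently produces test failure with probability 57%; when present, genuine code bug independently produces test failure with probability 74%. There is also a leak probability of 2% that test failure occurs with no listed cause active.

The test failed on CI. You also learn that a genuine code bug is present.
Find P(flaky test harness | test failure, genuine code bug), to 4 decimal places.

Under noisy-OR, P(test failure | causes) = 1 − (1−0.02)·∏(1−qᵢ) over the active causes.
Weight on flaky test harness=true, given the evidence: 0.890436*0.18 = 0.160278
Normalizer over all consistent configurations: 0.7452*0.82 + 0.890436*0.18 = 0.771342
Posterior = 0.160278 / 0.771342 ≈ 0.2078

P(flaky test harness | test failure, genuine code bug) ≈ 0.2078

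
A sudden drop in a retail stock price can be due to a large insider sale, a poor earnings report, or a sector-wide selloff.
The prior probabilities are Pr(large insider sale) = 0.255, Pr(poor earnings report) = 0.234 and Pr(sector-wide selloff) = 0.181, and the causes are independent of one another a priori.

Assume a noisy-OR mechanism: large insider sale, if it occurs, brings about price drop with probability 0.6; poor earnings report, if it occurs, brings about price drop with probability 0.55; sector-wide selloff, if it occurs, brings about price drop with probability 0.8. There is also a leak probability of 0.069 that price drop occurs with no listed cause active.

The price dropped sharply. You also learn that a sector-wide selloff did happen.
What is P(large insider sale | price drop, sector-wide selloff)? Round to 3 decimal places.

P(large insider sale | price drop, sector-wide selloff) ≈ 0.276

Under noisy-OR, P(price drop | causes) = 1 − (1−0.069)·∏(1−qᵢ) over the active causes.
Sum P(price drop|·) weighted by the priors over the 4 (large insider sale, poor earnings report) configurations:
  P(price drop | sector-wide selloff) = 0.8138·0.745·0.766 + 0.91621·0.745·0.234 + 0.92552·0.255·0.766 + 0.966484·0.255·0.234
        = 0.464411 + 0.159723 + 0.180782 + 0.057670 = 0.862586
Keeping only the large insider sale-present terms gives 0.238452, so
  P(large insider sale | price drop, sector-wide selloff) = 0.238452 / 0.862586 ≈ 0.276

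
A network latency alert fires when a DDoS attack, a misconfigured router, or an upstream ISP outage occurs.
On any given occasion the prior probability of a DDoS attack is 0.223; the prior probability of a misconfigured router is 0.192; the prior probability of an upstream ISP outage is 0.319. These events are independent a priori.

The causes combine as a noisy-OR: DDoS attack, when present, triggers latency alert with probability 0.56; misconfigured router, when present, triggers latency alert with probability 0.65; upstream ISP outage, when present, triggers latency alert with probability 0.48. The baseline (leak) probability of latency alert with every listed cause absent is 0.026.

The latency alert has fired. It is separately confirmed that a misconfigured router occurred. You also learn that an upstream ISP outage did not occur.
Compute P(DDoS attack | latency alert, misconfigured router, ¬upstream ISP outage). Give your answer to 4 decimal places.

P(DDoS attack | latency alert, misconfigured router, ¬upstream ISP outage) ≈ 0.2701

Under noisy-OR, P(latency alert | causes) = 1 − (1−0.026)·∏(1−qᵢ) over the active causes.
Weight on DDoS attack=true, given the evidence: 0.850004·0.223 = 0.189551
The normalizing constant is 0.6591·0.777 + 0.850004·0.223 = 0.701672
Posterior = 0.189551 / 0.701672 ≈ 0.2701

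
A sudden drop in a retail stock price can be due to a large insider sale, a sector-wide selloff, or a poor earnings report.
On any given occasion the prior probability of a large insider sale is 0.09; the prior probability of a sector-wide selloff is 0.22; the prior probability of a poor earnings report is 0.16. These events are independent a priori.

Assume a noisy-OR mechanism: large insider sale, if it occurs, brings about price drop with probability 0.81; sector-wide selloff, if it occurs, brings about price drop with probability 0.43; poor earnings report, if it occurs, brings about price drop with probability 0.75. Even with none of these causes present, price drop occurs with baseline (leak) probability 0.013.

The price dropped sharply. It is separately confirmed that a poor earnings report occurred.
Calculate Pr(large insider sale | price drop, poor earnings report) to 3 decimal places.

Pr(large insider sale | price drop, poor earnings report) ≈ 0.109

Under noisy-OR, P(price drop | causes) = 1 − (1−0.013)·∏(1−qᵢ) over the active causes.
By total probability over the 4 (large insider sale, sector-wide selloff) configurations:
  P(price drop | poor earnings report) = 0.75325*0.91*0.78 + 0.859352*0.91*0.22 + 0.953118*0.09*0.78 + 0.973277*0.09*0.22
        = 0.534657 + 0.172042 + 0.066909 + 0.019271 = 0.792879
The terms with large insider sale present sum to 0.086180, so
  P(large insider sale | price drop, poor earnings report) = 0.086180 / 0.792879 ≈ 0.109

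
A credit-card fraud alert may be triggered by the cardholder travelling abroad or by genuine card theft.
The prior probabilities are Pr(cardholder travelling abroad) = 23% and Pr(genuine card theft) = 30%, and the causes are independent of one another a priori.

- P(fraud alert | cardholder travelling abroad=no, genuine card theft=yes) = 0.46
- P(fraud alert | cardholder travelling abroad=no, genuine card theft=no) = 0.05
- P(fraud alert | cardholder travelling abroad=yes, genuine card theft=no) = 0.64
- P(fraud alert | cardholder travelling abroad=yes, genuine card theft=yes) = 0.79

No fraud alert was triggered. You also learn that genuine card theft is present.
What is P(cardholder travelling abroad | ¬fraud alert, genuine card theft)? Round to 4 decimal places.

P(cardholder travelling abroad | ¬fraud alert, genuine card theft) ≈ 0.1041

P(¬fraud alert | genuine card theft) = 0.54·0.77 + 0.21·0.23 = 0.415800 + 0.048300 = 0.464100
Restricting to configurations with cardholder travelling abroad present: 0.21·0.23 = 0.048300.
Hence the posterior is 0.048300/0.464100 ≈ 0.1041.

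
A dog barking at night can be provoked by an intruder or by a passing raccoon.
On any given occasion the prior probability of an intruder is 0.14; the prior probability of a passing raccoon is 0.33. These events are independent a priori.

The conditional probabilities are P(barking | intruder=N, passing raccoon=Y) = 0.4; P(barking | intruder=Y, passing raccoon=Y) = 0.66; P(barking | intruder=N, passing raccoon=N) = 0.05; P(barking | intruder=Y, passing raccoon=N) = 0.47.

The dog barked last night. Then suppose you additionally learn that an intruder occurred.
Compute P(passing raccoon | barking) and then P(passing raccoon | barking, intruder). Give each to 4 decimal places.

P(passing raccoon | barking) ≈ 0.6639; P(passing raccoon | barking, intruder) ≈ 0.4089

Sum P(barking|·) weighted by the priors over the 4 (intruder, passing raccoon) configurations:
  P(barking) = 0.05×0.86×0.67 + 0.4×0.86×0.33 + 0.47×0.14×0.67 + 0.66×0.14×0.33
        = 0.028810 + 0.113520 + 0.044086 + 0.030492 = 0.216908
Keeping only the passing raccoon-present terms gives 0.144012, so
  P(passing raccoon | barking) = 0.144012 / 0.216908 ≈ 0.6639

With the extra evidence:
Weight on passing raccoon=true, given the evidence: 0.66·0.33 = 0.217800
The normalizing constant is 0.47·0.67 + 0.66·0.33 = 0.532700
Posterior = 0.217800 / 0.532700 ≈ 0.4089
— intruder explains away the evidence for passing raccoon.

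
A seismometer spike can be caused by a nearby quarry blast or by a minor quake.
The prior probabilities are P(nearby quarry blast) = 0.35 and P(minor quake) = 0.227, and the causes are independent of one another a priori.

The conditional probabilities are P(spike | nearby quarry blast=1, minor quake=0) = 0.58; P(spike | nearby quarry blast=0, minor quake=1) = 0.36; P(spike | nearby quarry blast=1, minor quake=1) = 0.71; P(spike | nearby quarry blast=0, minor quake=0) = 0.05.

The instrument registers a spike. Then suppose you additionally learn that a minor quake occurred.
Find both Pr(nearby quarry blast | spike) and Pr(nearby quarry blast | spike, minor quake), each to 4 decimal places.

P(spike) = 0.05·0.65·0.773 + 0.36·0.65·0.227 + 0.58·0.35·0.773 + 0.71·0.35·0.227 = 0.025123 + 0.053118 + 0.156919 + 0.056409 = 0.291569
Of this, 0.213328 comes from 0.156919 + 0.056409 (the nearby quarry blast=true cases).
P(nearby quarry blast | spike) = 0.213328 / 0.291569 ≈ 0.7317

With the extra evidence:
P(spike | minor quake) = 0.36*0.65 + 0.71*0.35 = 0.234000 + 0.248500 = 0.482500
Of this, 0.248500 comes from 0.71*0.35 (the nearby quarry blast=true cases).
Hence the posterior is 0.248500/0.482500 ≈ 0.5150.
Conditioning on minor quake lowers the posterior on nearby quarry blast: the classic explaining-away effect in a common-effect structure.

Pr(nearby quarry blast | spike) ≈ 0.7317; Pr(nearby quarry blast | spike, minor quake) ≈ 0.5150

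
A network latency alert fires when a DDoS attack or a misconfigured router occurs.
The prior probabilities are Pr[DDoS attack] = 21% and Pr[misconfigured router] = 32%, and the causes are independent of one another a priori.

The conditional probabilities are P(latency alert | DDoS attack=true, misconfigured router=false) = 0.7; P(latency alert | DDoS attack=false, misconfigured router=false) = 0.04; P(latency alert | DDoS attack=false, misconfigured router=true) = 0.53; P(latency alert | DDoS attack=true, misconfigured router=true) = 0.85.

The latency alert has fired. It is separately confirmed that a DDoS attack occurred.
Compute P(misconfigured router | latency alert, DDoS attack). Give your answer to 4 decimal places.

P(misconfigured router | latency alert, DDoS attack) ≈ 0.3636

P(latency alert | DDoS attack) = 0.7·0.68 + 0.85·0.32 = 0.476000 + 0.272000 = 0.748000
The misconfigured router-present share is 0.85·0.32 = 0.272000.
Hence the posterior is 0.272000/0.748000 ≈ 0.3636.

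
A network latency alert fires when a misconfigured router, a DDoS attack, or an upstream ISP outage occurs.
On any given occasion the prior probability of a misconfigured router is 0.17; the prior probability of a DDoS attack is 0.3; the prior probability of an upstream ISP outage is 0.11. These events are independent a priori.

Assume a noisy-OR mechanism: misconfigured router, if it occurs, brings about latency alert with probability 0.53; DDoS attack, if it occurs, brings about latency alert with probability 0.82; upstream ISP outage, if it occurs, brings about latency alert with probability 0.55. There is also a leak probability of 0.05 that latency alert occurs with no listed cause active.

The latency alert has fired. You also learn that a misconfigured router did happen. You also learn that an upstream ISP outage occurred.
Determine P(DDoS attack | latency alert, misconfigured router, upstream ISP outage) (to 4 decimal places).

Under noisy-OR, P(latency alert | causes) = 1 − (1−0.05)·∏(1−qᵢ) over the active causes.
By total probability over both values of DDoS attack:
  P(latency alert | misconfigured router, upstream ISP outage) = 0.799075·0.7 + 0.963834·0.3
        = 0.559352 + 0.289150 = 0.848502
The terms with DDoS attack present sum to 0.289150, so
  P(DDoS attack | latency alert, misconfigured router, upstream ISP outage) = 0.289150 / 0.848502 ≈ 0.3408

P(DDoS attack | latency alert, misconfigured router, upstream ISP outage) ≈ 0.3408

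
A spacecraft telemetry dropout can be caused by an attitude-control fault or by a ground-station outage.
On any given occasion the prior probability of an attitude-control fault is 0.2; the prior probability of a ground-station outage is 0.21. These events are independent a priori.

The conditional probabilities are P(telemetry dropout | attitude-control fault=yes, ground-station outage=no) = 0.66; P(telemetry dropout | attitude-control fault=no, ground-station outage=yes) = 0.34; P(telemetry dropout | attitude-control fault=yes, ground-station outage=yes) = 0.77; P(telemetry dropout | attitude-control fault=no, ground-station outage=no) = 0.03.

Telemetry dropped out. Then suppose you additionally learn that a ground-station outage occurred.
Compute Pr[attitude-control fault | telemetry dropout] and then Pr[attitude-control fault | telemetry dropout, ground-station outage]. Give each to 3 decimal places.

Pr[attitude-control fault | telemetry dropout] ≈ 0.642; Pr[attitude-control fault | telemetry dropout, ground-station outage] ≈ 0.362

For the numerator, keep only attitude-control fault=true terms: 0.104280 + 0.032340 = 0.136620
Denominator P(telemetry dropout): 0.03·0.8·0.79 + 0.34·0.8·0.21 + 0.66·0.2·0.79 + 0.77·0.2·0.21 = 0.212700
P(attitude-control fault | telemetry dropout) = 0.136620/0.212700 ≈ 0.642

Now condition on the additional information:
Numerator (weight on configurations with attitude-control fault): 0.77*0.2 = 0.154000
Denominator P(telemetry dropout | ground-station outage): 0.34*0.8 + 0.77*0.2 = 0.426000
P(attitude-control fault | telemetry dropout, ground-station outage) = 0.154000/0.426000 ≈ 0.362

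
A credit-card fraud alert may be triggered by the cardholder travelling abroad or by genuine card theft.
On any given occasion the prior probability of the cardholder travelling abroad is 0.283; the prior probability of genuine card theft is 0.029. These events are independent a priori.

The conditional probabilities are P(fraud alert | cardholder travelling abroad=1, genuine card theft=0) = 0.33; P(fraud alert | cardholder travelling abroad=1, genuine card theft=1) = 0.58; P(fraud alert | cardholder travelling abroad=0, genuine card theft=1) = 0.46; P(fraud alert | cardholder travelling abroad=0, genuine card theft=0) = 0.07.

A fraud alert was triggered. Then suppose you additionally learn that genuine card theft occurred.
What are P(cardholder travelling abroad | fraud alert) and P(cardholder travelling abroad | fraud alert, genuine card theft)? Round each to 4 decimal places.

P(cardholder travelling abroad | fraud alert) ≈ 0.6208; P(cardholder travelling abroad | fraud alert, genuine card theft) ≈ 0.3323

Numerator (weight on configurations with cardholder travelling abroad): 0.090682 + 0.004760 = 0.095442
Normalizer over all consistent configurations: 0.07·0.717·0.971 + 0.46·0.717·0.029 + 0.33·0.283·0.971 + 0.58·0.283·0.029 = 0.153741
P(cardholder travelling abroad | fraud alert) = 0.095442/0.153741 ≈ 0.6208

Now also conditioning on genuine card theft=true:
P(fraud alert | genuine card theft) = 0.46·0.717 + 0.58·0.283 = 0.329820 + 0.164140 = 0.493960
The cardholder travelling abroad-present share is 0.58·0.283 = 0.164140.
Hence the posterior is 0.164140/0.493960 ≈ 0.3323.
— genuine card theft explains away the evidence for cardholder travelling abroad.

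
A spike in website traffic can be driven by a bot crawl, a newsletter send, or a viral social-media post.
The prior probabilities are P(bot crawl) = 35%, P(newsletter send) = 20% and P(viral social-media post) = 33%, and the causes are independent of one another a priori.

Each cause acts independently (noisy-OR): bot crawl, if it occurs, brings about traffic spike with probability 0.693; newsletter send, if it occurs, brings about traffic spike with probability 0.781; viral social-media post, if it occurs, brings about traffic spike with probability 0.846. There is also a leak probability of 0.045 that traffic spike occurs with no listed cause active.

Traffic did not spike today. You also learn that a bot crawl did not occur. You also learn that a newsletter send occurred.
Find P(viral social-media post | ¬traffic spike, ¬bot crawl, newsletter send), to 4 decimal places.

P(viral social-media post | ¬traffic spike, ¬bot crawl, newsletter send) ≈ 0.0705

Under noisy-OR, P(traffic spike | causes) = 1 − (1−0.045)·∏(1−qᵢ) over the active causes.
P(¬traffic spike | ¬bot crawl, newsletter send) = 0.209145*0.67 + 0.032208*0.33 = 0.140127 + 0.010629 = 0.150756
The viral social-media post-present share is 0.032208*0.33 = 0.010629.
Hence the posterior is 0.010629/0.150756 ≈ 0.0705.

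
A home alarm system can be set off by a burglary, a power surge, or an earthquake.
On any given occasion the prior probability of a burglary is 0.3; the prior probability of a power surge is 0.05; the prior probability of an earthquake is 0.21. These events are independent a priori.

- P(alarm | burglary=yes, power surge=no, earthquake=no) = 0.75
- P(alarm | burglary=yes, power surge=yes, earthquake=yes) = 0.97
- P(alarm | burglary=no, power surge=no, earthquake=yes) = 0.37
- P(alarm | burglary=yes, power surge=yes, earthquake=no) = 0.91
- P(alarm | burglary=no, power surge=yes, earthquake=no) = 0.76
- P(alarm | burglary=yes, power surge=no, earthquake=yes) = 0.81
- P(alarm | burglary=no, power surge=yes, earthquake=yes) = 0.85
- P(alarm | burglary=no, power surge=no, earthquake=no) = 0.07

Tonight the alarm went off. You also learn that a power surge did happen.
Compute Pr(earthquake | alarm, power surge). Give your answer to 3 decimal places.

For the numerator, keep only earthquake=true terms: 0.124950 + 0.061110 = 0.186060
The normalizing constant is 0.76*0.7*0.79 + 0.85*0.7*0.21 + 0.91*0.3*0.79 + 0.97*0.3*0.21 = 0.822010
P(earthquake | alarm, power surge) = 0.186060/0.822010 ≈ 0.226

Pr(earthquake | alarm, power surge) ≈ 0.226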